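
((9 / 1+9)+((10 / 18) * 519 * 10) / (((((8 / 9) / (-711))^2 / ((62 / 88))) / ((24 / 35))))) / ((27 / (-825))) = -3049997824975 / 112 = -27232123437.28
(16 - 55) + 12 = -27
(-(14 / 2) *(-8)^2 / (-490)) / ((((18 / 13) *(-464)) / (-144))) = 208 / 1015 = 0.20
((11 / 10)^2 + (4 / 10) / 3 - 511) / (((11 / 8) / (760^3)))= -5369449077760 / 33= -162710578113.94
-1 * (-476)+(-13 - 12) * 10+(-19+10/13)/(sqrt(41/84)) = 226 - 474 * sqrt(861)/533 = 199.91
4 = 4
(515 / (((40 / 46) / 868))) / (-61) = -514073 / 61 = -8427.43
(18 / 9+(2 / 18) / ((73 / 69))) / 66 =461 / 14454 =0.03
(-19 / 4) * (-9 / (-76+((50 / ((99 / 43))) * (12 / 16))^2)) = 186219 / 824569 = 0.23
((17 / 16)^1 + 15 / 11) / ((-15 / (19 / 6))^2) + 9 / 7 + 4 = 53826229 / 9979200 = 5.39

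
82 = 82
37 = 37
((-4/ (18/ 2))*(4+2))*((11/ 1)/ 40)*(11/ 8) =-121/ 120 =-1.01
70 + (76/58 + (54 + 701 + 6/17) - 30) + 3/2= 786989/986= 798.16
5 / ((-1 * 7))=-5 / 7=-0.71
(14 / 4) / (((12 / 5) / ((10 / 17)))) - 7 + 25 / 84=-1391 / 238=-5.84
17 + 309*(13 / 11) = 4204 / 11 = 382.18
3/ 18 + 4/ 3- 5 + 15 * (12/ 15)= 17/ 2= 8.50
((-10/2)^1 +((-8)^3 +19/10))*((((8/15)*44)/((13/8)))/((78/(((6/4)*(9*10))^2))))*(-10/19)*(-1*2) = -5874612480/3211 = -1829527.40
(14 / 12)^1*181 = 1267 / 6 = 211.17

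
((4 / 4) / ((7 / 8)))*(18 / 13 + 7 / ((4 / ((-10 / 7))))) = -116 / 91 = -1.27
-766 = -766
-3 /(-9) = 1 /3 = 0.33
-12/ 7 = -1.71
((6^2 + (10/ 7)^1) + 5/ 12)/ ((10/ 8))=3179/ 105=30.28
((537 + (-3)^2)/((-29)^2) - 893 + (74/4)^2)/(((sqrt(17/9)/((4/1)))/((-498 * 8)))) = 22117642128 * sqrt(17)/14297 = 6378497.22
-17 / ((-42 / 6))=17 / 7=2.43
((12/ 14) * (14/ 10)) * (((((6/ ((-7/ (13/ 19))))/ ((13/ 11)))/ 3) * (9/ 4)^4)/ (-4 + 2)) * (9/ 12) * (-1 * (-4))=649539/ 85120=7.63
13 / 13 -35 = -34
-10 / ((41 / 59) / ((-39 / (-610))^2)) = -89739 / 1525610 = -0.06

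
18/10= 9/5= 1.80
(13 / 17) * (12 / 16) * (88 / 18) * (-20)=-2860 / 51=-56.08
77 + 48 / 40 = 391 / 5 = 78.20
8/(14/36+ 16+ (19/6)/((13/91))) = 72/347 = 0.21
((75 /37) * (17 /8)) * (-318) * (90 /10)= -1824525 /148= -12327.87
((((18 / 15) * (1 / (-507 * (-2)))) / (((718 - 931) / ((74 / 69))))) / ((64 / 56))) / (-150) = 259 / 7451379000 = 0.00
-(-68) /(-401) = -68 /401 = -0.17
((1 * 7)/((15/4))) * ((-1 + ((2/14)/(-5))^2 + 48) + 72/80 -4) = 81.95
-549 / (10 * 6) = -183 / 20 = -9.15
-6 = -6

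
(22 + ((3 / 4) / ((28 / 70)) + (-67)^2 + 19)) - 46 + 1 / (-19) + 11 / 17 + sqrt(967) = sqrt(967) + 11593037 / 2584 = 4517.57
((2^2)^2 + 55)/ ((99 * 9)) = 71/ 891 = 0.08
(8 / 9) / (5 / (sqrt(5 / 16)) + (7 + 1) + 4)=1 / 6 - sqrt(5) / 18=0.04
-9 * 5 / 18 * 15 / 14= -75 / 28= -2.68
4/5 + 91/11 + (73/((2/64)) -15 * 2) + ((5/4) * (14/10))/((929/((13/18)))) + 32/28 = 59646940819/25751880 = 2316.22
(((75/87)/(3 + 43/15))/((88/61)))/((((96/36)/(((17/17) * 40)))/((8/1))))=343125/28072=12.22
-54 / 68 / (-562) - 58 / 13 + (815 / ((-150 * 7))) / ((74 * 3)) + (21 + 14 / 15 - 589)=-827332562963 / 1447574310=-571.53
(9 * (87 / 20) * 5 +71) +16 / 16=1071 / 4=267.75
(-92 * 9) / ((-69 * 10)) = 6 / 5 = 1.20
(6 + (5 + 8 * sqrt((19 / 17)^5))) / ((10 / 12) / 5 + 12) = 17328 * sqrt(323) / 358649 + 66 / 73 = 1.77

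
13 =13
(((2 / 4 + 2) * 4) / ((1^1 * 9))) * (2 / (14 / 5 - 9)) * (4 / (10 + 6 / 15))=-500 / 3627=-0.14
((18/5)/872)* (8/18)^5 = 256/3575745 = 0.00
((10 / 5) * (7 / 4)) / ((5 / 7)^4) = 16807 / 1250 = 13.45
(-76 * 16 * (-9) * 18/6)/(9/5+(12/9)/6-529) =-738720/11857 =-62.30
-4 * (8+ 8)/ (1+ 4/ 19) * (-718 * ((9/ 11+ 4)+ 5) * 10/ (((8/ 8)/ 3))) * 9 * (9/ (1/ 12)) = 2749598576640/ 253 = 10867978563.79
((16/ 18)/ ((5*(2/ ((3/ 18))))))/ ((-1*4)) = -1/ 270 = -0.00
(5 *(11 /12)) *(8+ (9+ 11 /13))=3190 /39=81.79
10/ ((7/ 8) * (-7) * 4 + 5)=-20/ 39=-0.51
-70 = -70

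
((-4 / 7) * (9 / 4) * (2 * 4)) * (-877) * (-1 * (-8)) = 505152 / 7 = 72164.57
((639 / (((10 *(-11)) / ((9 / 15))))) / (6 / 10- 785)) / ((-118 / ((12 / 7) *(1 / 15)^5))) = -71 / 835202156250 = -0.00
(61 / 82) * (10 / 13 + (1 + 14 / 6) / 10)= 2623 / 3198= 0.82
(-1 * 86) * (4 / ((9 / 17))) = -5848 / 9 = -649.78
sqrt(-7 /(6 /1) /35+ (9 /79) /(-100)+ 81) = 9.00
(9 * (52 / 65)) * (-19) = -684 / 5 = -136.80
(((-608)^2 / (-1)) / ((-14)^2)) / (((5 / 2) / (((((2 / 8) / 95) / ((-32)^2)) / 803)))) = -0.00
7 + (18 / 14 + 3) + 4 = 107 / 7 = 15.29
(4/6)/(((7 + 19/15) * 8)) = 5/496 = 0.01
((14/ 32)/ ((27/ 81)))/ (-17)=-21/ 272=-0.08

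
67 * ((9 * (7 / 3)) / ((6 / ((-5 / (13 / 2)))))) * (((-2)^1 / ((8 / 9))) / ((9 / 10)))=11725 / 26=450.96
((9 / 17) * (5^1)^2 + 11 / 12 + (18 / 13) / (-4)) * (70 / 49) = 183065 / 9282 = 19.72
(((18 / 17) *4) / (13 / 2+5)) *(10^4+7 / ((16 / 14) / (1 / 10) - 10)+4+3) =313416 / 85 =3687.25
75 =75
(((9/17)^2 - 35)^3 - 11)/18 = -2325.79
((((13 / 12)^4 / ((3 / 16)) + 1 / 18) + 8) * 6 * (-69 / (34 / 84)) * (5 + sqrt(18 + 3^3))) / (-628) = 48204205 / 384336 + 9640841 * sqrt(5) / 128112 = 293.69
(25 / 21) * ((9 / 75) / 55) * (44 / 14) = 2 / 245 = 0.01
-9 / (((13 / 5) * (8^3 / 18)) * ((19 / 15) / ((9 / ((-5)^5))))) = 2187 / 7904000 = 0.00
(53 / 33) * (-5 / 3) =-265 / 99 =-2.68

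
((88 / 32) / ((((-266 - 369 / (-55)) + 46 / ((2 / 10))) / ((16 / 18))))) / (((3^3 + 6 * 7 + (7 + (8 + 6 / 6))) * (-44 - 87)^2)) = -242 / 4229894763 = -0.00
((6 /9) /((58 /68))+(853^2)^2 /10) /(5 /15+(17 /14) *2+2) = 322413647845289 /29000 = 11117711994.67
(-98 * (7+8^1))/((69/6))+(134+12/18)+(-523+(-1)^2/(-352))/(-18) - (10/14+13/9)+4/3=11925227/340032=35.07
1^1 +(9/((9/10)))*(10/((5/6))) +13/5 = 618/5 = 123.60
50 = 50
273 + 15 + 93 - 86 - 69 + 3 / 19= 4297 / 19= 226.16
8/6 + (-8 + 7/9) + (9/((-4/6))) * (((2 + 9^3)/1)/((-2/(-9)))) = -1598909/36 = -44414.14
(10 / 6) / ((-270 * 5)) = -1 / 810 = -0.00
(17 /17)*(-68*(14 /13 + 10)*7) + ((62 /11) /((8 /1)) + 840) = -2535053 /572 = -4431.91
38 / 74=19 / 37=0.51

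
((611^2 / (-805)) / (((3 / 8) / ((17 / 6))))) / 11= -25385828 / 79695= -318.54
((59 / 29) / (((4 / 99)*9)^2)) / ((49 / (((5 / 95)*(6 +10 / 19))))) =221309 / 2051924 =0.11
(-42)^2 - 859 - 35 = 870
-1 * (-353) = 353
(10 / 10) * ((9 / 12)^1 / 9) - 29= -347 / 12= -28.92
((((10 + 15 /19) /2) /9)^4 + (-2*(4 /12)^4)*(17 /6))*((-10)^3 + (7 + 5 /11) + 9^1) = -8752822011619 /150486350256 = -58.16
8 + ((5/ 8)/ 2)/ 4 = 517/ 64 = 8.08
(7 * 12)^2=7056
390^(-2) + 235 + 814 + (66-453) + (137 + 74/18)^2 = 28164221809/1368900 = 20574.35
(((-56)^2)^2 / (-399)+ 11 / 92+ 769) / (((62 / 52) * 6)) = -1627861469 / 487692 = -3337.89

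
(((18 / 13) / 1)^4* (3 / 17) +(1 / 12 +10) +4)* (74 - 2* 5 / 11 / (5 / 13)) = 16909473133 / 16022721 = 1055.34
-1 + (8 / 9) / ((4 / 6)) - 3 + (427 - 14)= 1231 / 3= 410.33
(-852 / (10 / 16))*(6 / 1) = -8179.20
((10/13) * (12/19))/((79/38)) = 240/1027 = 0.23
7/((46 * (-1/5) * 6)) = -35/276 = -0.13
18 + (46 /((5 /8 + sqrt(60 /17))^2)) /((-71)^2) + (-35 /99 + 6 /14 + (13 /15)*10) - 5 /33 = 216691583423807 /8148193684785 - 1601536*sqrt(255) /11757855245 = 26.59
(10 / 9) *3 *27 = 90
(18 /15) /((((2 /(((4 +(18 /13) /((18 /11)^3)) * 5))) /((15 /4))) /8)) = 90895 /234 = 388.44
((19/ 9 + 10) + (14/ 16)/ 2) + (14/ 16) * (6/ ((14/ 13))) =2509/ 144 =17.42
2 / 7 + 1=1.29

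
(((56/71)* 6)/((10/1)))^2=28224/126025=0.22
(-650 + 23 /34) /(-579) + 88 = 584815 /6562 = 89.12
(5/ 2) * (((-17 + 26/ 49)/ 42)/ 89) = -1345/ 122108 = -0.01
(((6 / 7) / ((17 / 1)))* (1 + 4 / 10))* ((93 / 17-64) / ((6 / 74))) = -14726 / 289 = -50.96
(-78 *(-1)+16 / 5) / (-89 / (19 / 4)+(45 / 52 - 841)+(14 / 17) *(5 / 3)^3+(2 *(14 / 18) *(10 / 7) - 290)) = -184117752 / 2591336275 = -0.07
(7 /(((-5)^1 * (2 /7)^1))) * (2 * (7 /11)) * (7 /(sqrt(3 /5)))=-2401 * sqrt(15) /165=-56.36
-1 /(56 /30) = -15 /28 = -0.54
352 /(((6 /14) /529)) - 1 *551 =1301803 /3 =433934.33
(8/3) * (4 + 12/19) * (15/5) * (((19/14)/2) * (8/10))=704/35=20.11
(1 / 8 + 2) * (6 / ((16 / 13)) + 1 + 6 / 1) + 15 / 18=5005 / 192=26.07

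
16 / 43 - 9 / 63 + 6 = 1875 / 301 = 6.23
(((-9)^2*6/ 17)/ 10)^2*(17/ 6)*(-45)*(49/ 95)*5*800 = -694416240/ 323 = -2149895.48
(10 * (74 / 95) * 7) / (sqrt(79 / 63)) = 3108 * sqrt(553) / 1501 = 48.69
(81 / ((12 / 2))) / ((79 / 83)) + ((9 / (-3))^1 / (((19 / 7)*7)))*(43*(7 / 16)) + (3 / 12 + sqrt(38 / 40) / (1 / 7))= 7*sqrt(95) / 10 + 275299 / 24016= 18.29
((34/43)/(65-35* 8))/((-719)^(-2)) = -17576674/9245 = -1901.21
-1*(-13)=13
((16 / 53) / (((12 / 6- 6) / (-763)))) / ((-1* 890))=-1526 / 23585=-0.06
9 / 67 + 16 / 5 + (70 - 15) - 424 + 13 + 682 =329.33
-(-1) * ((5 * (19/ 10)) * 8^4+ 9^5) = 97961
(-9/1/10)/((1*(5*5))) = -9/250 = -0.04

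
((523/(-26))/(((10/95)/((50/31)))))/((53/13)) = -248425/3286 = -75.60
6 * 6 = 36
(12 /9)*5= 20 /3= 6.67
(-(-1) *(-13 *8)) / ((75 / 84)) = -2912 / 25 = -116.48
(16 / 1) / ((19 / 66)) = 1056 / 19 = 55.58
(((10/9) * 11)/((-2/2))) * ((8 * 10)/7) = -8800/63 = -139.68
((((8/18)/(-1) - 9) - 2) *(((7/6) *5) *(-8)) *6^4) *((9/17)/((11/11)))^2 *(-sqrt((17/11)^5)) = -56064960 *sqrt(187)/1331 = -576015.63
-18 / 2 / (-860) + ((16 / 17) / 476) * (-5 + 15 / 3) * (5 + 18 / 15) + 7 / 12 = 0.59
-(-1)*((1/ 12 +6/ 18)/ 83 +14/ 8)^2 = 190969/ 62001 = 3.08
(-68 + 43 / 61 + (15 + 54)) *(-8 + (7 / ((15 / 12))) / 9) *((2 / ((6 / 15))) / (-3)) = 34528 / 1647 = 20.96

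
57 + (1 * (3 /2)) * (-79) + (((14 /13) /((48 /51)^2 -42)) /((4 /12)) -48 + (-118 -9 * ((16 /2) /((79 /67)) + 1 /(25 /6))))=-88715028731 /305070350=-290.80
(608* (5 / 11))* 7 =21280 / 11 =1934.55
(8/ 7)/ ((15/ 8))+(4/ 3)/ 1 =68/ 35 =1.94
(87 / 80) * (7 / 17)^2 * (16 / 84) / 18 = 203 / 104040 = 0.00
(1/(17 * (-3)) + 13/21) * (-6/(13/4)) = -1712/1547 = -1.11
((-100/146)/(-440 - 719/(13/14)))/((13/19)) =475/576189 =0.00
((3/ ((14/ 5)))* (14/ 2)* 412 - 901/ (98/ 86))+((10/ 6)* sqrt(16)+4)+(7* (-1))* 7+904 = 465254/ 147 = 3164.99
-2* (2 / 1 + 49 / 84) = -31 / 6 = -5.17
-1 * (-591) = 591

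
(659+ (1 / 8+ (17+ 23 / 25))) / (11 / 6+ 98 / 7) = 42.76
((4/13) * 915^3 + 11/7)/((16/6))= 64349113929/728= 88391640.01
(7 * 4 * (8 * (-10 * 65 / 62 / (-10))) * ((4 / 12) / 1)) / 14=520 / 93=5.59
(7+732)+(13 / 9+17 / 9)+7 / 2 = 4475 / 6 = 745.83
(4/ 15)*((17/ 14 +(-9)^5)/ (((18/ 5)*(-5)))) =874.78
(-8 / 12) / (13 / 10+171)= -20 / 5169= -0.00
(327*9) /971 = 2943 /971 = 3.03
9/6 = 3/2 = 1.50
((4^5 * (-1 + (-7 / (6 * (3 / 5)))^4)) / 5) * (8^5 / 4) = 731722022912 / 32805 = 22305198.08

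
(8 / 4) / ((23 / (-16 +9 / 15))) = -154 / 115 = -1.34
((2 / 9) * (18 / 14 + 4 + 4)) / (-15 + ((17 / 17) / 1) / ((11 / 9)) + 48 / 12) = -715 / 3528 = -0.20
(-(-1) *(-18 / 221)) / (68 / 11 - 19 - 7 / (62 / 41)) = 12276 / 2629679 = 0.00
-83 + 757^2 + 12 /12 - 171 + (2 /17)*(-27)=572792.82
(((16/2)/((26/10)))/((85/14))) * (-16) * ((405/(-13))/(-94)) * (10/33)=-1209600/1485341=-0.81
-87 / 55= -1.58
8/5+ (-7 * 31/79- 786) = -310923/395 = -787.15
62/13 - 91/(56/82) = -6681/52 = -128.48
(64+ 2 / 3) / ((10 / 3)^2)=291 / 50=5.82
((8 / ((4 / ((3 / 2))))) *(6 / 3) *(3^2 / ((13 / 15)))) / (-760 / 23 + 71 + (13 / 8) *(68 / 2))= 14904 / 22295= 0.67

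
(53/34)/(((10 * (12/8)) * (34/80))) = 212/867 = 0.24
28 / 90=14 / 45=0.31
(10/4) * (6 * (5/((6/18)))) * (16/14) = 1800/7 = 257.14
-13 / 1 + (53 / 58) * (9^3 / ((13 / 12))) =226921 / 377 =601.91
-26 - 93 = -119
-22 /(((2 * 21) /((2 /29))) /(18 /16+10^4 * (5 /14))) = -2200693 /17052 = -129.06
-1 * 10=-10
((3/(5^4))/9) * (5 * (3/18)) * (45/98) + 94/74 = 230337/181300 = 1.27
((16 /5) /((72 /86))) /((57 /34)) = 5848 /2565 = 2.28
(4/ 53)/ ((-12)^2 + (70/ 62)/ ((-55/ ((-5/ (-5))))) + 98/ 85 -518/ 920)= 0.00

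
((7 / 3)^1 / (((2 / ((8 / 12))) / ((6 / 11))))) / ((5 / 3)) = 14 / 55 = 0.25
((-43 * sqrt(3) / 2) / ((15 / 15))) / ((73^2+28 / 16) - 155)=-0.01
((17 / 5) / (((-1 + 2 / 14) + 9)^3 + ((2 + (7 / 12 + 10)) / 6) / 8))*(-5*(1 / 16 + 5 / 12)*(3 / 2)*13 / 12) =-5230407 / 213445922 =-0.02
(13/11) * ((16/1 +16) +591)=8099/11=736.27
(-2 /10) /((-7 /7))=1 /5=0.20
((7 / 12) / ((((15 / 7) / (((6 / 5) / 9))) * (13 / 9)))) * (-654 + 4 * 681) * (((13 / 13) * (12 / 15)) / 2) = 6762 / 325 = 20.81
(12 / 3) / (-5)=-4 / 5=-0.80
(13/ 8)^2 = 169/ 64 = 2.64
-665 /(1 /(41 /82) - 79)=95 /11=8.64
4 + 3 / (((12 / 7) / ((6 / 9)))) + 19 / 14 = 137 / 21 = 6.52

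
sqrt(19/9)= 1.45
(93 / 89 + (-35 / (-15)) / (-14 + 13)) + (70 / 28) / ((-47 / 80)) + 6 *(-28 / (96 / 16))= -420940 / 12549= -33.54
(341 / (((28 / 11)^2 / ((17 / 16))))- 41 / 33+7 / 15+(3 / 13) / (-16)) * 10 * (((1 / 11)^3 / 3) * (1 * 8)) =1.10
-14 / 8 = -7 / 4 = -1.75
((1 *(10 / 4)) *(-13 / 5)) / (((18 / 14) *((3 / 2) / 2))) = -182 / 27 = -6.74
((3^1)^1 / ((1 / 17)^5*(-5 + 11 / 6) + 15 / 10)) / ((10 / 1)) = 12778713 / 63893470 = 0.20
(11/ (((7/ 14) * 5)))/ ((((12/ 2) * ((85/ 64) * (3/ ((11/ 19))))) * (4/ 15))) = 1936/ 4845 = 0.40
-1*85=-85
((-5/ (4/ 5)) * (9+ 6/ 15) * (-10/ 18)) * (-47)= -55225/ 36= -1534.03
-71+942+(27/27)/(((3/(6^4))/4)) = 2599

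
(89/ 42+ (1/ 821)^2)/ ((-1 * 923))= -59989691/ 26129873406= -0.00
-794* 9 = -7146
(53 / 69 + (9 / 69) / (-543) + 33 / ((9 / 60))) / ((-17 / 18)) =-16543020 / 70771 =-233.75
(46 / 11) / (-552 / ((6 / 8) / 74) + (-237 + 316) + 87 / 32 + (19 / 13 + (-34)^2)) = -832 / 10589425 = -0.00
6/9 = 2/3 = 0.67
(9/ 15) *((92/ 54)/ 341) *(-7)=-322/ 15345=-0.02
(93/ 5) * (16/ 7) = 1488/ 35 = 42.51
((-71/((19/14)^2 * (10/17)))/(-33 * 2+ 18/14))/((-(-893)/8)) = 6624016/730174845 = 0.01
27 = 27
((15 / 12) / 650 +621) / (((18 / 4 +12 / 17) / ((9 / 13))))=16468971 / 199420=82.58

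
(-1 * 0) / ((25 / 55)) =0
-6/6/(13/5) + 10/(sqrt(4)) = 4.62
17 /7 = 2.43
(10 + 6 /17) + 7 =295 /17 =17.35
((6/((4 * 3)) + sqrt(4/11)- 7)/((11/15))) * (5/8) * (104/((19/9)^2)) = -1026675/7942 + 157950 * sqrt(11)/43681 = -117.28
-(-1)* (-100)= -100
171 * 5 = 855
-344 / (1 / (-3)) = 1032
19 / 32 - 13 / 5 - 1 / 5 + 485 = 77247 / 160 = 482.79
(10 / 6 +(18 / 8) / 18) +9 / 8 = 2.92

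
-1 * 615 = -615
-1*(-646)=646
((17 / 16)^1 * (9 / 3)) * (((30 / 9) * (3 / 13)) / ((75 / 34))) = 289 / 260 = 1.11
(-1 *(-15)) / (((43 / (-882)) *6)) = -2205 / 43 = -51.28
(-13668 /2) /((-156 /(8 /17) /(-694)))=-185992 /13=-14307.08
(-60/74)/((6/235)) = -1175/37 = -31.76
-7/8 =-0.88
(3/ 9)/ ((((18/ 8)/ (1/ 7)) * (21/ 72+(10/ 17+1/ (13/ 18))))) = 7072/ 756693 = 0.01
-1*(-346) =346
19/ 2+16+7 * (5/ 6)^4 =37423/ 1296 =28.88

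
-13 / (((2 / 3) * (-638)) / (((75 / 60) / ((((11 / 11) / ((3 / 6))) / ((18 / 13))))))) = 135 / 5104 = 0.03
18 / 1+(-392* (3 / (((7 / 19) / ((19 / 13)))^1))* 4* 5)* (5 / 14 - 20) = 1832787.23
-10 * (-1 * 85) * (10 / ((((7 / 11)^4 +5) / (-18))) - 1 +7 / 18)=-3419019175 / 113409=-30147.69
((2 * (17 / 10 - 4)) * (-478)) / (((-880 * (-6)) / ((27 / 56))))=0.20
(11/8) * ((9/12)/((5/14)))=2.89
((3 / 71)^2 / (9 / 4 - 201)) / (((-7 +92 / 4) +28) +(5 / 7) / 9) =-756 / 3709697105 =-0.00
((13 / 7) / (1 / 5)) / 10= 0.93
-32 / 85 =-0.38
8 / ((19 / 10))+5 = 175 / 19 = 9.21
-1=-1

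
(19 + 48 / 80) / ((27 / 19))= 1862 / 135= 13.79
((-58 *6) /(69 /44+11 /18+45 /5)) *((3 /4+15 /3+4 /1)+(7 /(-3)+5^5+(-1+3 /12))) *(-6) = 2589412320 /4427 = 584913.56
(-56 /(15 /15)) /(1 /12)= -672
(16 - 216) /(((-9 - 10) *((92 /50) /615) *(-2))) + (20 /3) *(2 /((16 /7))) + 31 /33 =-16847387 /9614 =-1752.38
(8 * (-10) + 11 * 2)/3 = -58/3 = -19.33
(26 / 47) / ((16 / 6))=39 / 188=0.21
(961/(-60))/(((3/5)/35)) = -33635/36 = -934.31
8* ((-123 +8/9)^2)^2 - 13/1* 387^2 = 11657491797491/6561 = 1776785824.95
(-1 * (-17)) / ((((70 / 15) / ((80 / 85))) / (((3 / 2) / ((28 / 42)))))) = 54 / 7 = 7.71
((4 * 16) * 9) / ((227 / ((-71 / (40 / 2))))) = -10224 / 1135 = -9.01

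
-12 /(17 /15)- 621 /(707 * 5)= -646857 /60095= -10.76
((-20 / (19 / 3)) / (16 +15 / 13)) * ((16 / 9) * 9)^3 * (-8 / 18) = 4259840 / 12711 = 335.13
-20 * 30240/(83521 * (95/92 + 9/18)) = -18547200/3925487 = -4.72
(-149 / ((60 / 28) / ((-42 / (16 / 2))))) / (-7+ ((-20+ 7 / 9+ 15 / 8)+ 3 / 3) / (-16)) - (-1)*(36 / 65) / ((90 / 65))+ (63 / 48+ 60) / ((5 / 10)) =17069423 / 275480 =61.96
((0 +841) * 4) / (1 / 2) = 6728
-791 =-791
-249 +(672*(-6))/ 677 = -254.96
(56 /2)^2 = 784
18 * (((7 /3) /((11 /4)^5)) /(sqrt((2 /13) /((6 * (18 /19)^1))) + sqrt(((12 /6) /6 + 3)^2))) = 100638720 /1253137831-129024 * sqrt(1482) /1253137831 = 0.08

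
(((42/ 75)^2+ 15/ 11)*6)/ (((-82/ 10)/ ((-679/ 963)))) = 15659098/ 18096375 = 0.87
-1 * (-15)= 15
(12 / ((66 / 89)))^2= 31684 / 121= 261.85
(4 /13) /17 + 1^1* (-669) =-147845 /221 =-668.98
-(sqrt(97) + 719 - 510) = -209 - sqrt(97) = -218.85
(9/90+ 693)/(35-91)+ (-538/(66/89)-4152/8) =-23226803/18480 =-1256.86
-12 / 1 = -12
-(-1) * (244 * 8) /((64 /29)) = 1769 /2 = 884.50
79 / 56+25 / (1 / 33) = 826.41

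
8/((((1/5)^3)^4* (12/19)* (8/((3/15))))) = 927734375/12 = 77311197.92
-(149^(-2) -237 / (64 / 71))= 262.92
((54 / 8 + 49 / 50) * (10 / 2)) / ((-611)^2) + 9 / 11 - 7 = -507708057 / 82130620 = -6.18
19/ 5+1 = 24/ 5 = 4.80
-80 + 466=386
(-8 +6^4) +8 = 1296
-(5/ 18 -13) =229/ 18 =12.72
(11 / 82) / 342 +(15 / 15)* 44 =1233947 / 28044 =44.00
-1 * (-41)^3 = 68921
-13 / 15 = -0.87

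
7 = 7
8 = 8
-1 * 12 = -12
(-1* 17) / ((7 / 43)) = -731 / 7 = -104.43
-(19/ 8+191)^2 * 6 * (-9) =64616643/ 32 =2019270.09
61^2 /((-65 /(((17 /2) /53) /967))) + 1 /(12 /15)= 16530061 /13325260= 1.24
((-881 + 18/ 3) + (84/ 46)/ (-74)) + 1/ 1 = -743795/ 851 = -874.02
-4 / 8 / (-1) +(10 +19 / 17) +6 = 599 / 34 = 17.62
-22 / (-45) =22 / 45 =0.49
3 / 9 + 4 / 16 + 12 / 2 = 79 / 12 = 6.58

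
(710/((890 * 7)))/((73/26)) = 1846/45479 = 0.04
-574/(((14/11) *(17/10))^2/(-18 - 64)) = 20340100/2023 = 10054.42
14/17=0.82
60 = 60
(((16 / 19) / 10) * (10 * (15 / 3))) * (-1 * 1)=-80 / 19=-4.21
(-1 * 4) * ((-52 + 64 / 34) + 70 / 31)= 100888 / 527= 191.44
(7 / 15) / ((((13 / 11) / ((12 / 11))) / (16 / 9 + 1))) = 140 / 117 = 1.20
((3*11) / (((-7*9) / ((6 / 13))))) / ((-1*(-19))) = -22 / 1729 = -0.01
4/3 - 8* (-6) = 148/3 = 49.33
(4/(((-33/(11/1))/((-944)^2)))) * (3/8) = -445568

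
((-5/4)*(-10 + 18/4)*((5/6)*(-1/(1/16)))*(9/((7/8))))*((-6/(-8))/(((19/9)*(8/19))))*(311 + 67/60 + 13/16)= -15932565/64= -248946.33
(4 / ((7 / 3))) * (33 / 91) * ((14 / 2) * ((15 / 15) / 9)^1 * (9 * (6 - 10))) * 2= -3168 / 91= -34.81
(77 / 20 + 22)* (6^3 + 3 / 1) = 113223 / 20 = 5661.15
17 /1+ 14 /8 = 75 /4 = 18.75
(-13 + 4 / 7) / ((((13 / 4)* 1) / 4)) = -15.30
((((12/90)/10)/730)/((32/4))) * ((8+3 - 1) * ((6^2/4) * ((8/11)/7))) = 3/140525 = 0.00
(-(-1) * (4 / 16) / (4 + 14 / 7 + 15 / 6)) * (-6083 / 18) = -6083 / 612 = -9.94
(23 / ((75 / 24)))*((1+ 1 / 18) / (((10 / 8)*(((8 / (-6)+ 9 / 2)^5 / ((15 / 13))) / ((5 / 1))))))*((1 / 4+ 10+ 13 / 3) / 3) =927360 / 1694173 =0.55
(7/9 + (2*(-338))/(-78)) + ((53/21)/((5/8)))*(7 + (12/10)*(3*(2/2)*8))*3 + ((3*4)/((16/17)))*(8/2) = 778264/1575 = 494.14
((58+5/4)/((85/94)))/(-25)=-11139/4250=-2.62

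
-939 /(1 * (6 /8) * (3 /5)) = -6260 /3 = -2086.67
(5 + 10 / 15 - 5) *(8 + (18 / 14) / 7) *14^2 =3208 / 3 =1069.33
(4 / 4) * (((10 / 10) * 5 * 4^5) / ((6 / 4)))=10240 / 3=3413.33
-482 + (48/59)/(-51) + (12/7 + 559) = 552541/7021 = 78.70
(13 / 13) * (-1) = -1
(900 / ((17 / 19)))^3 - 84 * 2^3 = 5000207698464 / 4913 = 1017750396.59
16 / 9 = 1.78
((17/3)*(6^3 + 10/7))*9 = 77622/7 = 11088.86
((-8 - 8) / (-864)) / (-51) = -1 / 2754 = -0.00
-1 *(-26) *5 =130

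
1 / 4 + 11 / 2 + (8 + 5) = 75 / 4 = 18.75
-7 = -7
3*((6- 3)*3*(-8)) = -216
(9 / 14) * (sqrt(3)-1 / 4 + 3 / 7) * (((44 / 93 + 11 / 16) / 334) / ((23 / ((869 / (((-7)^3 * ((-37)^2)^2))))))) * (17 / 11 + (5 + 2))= -19237053 * sqrt(3) / 17145692699482592-96185265 / 480079395585512576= -0.00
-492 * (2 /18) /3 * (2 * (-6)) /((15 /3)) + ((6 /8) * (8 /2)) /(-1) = 611 /15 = 40.73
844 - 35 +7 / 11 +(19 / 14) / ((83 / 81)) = 10365701 / 12782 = 810.96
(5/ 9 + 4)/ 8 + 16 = 1193/ 72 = 16.57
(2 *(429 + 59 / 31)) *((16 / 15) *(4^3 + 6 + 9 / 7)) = 213300544 / 3255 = 65530.12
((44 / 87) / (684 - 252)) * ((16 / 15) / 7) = 44 / 246645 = 0.00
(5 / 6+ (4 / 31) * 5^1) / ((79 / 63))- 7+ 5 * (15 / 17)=-117337 / 83266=-1.41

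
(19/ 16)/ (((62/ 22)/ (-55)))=-23.18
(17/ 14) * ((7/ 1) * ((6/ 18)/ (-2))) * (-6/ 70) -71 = -9923/ 140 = -70.88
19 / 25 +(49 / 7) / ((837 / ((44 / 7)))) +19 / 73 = 1638794 / 1527525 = 1.07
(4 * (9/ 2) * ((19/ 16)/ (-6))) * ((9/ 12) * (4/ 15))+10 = 743/ 80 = 9.29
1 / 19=0.05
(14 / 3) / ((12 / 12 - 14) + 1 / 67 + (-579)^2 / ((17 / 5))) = 15946 / 336872835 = 0.00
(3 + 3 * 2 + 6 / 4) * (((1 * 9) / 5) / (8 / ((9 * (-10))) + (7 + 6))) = 243 / 166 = 1.46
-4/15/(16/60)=-1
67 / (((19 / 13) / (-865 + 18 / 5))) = -3751397 / 95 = -39488.39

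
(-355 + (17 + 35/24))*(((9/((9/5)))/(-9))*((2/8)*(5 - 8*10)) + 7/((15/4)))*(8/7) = -5952749/1260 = -4724.40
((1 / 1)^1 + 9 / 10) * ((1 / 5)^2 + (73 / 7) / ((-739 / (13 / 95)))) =46771 / 646625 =0.07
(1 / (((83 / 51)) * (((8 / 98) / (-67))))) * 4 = -167433 / 83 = -2017.27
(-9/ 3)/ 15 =-1/ 5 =-0.20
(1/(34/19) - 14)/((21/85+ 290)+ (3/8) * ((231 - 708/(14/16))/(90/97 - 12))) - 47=-24837575821/527971723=-47.04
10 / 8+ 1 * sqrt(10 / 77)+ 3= sqrt(770) / 77+ 17 / 4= 4.61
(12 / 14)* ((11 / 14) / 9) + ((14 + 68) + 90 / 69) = 83.38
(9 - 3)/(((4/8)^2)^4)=1536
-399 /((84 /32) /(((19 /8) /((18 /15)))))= -1805 /6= -300.83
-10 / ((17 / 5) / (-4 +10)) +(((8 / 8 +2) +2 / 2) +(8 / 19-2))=-4918 / 323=-15.23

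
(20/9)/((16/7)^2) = 245/576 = 0.43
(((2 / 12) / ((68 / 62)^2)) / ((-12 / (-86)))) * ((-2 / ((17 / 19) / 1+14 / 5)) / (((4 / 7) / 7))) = -192358565 / 29214432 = -6.58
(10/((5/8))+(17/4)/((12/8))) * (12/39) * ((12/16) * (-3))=-339/26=-13.04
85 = 85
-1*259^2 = -67081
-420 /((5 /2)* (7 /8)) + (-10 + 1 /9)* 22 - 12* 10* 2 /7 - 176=-39050 /63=-619.84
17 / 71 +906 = 906.24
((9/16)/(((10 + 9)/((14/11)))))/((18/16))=7/209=0.03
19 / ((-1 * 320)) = -19 / 320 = -0.06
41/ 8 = 5.12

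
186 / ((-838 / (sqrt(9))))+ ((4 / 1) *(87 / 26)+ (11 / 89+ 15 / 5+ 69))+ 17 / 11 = 460672675 / 5332613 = 86.39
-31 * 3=-93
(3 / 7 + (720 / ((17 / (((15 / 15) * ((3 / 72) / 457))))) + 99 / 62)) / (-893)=-6841971 / 3010969178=-0.00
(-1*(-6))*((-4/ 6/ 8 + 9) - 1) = 95/ 2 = 47.50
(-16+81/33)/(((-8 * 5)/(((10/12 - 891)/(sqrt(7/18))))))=-113687 * sqrt(14)/880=-483.38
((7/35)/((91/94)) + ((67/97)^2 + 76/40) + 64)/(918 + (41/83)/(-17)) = 804414208433/11090236532830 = 0.07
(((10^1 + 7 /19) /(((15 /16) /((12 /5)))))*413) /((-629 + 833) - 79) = 5207104 /59375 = 87.70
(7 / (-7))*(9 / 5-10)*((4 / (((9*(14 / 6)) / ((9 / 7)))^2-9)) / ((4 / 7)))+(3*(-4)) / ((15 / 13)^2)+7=-12463 / 6960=-1.79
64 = 64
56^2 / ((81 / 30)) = 31360 / 27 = 1161.48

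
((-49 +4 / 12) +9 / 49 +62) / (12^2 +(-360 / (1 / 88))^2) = 1987 / 147532513968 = 0.00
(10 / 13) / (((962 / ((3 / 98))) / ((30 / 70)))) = 45 / 4289558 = 0.00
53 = 53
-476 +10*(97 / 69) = -31874 / 69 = -461.94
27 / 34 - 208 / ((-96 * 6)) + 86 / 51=1739 / 612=2.84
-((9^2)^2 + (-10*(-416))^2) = -17312161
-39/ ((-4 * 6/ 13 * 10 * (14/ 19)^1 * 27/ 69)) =73853/ 10080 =7.33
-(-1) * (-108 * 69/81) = -92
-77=-77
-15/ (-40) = 0.38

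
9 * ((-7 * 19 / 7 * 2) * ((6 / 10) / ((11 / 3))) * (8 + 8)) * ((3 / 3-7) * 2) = 590976 / 55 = 10745.02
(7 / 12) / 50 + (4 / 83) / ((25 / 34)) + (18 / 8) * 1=23179 / 9960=2.33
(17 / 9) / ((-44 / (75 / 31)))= -0.10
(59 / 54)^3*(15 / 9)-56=-25427057 / 472392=-53.83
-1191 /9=-397 /3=-132.33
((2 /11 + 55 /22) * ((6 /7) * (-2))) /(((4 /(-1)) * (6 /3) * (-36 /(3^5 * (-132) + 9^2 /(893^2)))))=71864736597 /140351024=512.04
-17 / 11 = -1.55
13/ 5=2.60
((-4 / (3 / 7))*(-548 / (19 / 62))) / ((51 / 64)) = 60884992 / 2907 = 20944.27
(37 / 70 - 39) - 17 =-3883 / 70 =-55.47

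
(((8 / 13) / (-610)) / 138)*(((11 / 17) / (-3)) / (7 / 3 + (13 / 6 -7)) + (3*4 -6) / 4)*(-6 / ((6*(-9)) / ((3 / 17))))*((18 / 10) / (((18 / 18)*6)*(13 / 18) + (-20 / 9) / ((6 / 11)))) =-7281 / 4612187125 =-0.00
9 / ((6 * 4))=3 / 8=0.38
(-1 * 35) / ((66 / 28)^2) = -6860 / 1089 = -6.30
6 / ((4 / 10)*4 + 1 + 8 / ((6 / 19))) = 90 / 419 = 0.21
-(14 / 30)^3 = -0.10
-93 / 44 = -2.11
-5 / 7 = -0.71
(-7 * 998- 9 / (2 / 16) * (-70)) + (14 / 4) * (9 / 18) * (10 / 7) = -3887 / 2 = -1943.50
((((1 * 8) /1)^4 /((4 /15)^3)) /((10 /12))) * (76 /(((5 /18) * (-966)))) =-11819520 /161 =-73413.17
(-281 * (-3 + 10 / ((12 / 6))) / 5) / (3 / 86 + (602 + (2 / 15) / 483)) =-70033068 / 375110047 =-0.19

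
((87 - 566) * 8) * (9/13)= -34488/13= -2652.92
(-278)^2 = 77284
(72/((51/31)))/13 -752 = -165448/221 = -748.63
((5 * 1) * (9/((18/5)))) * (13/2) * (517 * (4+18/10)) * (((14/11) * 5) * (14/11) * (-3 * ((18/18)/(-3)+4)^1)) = -21705775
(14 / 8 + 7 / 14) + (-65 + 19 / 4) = -58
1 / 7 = 0.14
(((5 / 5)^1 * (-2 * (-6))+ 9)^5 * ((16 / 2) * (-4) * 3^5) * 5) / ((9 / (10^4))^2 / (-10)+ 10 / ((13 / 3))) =-688089336480000000000 / 9999999649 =-68808936063.19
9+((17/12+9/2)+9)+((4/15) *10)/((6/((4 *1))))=925/36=25.69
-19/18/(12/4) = -19/54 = -0.35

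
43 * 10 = 430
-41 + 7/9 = -362/9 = -40.22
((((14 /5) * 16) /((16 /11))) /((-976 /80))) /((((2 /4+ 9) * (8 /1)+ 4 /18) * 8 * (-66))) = 3 /47824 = 0.00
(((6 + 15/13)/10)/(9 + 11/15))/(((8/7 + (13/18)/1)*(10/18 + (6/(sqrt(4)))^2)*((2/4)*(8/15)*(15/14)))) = 1107351/76717160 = 0.01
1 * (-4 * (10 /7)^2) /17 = -400 /833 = -0.48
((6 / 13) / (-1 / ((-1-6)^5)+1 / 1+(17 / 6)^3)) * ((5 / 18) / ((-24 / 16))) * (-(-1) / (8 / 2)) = -1008420 / 1120643147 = -0.00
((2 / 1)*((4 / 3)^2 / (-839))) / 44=-8 / 83061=-0.00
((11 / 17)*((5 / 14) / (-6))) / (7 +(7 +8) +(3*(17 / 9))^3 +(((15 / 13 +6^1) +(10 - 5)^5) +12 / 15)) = -32175 / 2787593564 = -0.00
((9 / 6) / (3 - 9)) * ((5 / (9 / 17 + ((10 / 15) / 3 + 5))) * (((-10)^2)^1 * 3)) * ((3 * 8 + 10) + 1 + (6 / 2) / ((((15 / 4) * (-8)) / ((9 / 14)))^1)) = -11224845 / 4928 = -2277.77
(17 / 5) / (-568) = -17 / 2840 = -0.01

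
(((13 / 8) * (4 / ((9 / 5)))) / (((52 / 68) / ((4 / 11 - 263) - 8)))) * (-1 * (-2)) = -2556.01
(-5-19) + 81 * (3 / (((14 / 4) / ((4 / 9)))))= 48 / 7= 6.86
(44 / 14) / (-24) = -11 / 84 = -0.13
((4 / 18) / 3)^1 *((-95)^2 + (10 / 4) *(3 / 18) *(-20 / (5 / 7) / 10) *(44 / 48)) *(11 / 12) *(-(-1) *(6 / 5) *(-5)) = -3676.42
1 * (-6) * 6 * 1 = -36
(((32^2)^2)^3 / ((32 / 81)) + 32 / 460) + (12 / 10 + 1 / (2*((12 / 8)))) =1006824732694948086313 / 345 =2918332558536081409.60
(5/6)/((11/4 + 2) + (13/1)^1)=10/213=0.05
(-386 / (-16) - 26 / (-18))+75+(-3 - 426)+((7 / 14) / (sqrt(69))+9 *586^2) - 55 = sqrt(69) / 138+222493001 / 72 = 3090180.63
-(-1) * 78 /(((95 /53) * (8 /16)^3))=348.13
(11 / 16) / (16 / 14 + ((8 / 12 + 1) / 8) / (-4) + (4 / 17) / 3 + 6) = 0.10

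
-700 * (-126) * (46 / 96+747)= 131855325 / 2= 65927662.50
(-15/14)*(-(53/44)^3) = 2233155/1192576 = 1.87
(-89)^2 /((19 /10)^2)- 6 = 789934 /361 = 2188.18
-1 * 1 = -1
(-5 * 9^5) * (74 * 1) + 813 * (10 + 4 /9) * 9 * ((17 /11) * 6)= -232534386 /11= -21139489.64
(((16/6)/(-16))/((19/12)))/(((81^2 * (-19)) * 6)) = 1/7105563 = 0.00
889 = 889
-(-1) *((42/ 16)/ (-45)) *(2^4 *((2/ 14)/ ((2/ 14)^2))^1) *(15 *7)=-686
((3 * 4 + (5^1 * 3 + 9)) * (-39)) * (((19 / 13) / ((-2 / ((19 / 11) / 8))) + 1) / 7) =-52029 / 308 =-168.93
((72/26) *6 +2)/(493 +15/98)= 23716/628277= 0.04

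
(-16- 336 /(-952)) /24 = -133 /204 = -0.65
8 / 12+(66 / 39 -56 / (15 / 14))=-3244 / 65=-49.91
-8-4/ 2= -10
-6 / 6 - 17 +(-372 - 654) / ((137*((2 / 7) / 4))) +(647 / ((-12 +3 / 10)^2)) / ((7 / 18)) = -161461210 / 1458639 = -110.69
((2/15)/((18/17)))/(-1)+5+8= 1738/135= 12.87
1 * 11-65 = -54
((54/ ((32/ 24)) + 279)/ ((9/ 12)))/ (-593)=-426/ 593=-0.72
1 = 1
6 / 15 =2 / 5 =0.40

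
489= 489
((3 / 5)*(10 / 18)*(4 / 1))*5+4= 32 / 3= 10.67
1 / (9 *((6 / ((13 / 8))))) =0.03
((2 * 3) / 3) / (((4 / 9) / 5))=45 / 2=22.50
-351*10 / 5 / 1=-702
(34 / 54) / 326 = 17 / 8802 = 0.00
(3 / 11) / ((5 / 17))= 51 / 55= 0.93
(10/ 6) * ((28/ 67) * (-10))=-1400/ 201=-6.97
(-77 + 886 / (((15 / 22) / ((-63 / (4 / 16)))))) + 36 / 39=-21290209 / 65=-327541.68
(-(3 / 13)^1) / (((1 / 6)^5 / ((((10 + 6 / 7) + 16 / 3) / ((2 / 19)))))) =-276005.27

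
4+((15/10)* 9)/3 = 17/2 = 8.50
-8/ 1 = -8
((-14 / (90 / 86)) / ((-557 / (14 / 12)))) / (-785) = -0.00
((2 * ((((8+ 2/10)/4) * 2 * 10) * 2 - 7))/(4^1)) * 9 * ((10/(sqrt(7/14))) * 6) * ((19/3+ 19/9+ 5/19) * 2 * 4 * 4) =107208000 * sqrt(2)/19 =7979737.24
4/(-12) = -1/3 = -0.33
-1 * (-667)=667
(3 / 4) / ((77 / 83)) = 249 / 308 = 0.81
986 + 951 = 1937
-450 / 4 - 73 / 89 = -20171 / 178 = -113.32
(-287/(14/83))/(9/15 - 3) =17015/24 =708.96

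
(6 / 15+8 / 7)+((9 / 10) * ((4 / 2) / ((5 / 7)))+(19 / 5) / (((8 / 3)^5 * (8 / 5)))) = 187192359 / 45875200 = 4.08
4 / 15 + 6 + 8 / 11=1154 / 165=6.99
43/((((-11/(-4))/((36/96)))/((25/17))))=3225/374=8.62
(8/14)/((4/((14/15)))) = 2/15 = 0.13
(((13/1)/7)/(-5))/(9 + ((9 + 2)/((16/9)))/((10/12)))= -104/4599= -0.02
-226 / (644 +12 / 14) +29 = 64662 / 2257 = 28.65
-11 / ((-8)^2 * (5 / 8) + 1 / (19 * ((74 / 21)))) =-15466 / 56261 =-0.27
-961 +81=-880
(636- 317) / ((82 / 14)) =2233 / 41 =54.46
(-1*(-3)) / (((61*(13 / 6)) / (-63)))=-1134 / 793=-1.43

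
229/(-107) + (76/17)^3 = 45845355/525691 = 87.21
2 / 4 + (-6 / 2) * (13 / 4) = -37 / 4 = -9.25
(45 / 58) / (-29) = -45 / 1682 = -0.03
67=67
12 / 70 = 6 / 35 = 0.17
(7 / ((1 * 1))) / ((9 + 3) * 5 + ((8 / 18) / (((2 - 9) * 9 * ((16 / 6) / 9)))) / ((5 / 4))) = 735 / 6298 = 0.12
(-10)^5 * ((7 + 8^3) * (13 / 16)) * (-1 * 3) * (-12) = -1518075000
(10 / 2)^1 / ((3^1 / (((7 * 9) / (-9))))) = -35 / 3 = -11.67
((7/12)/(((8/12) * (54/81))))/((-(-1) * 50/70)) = 147/80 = 1.84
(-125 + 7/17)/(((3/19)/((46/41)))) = -617044/697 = -885.29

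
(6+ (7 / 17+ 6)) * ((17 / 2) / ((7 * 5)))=211 / 70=3.01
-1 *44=-44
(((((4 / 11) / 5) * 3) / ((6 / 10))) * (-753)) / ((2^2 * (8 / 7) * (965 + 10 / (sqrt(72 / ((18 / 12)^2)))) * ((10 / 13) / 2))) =-13224939 / 81947525 + 68523 * sqrt(2) / 327790100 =-0.16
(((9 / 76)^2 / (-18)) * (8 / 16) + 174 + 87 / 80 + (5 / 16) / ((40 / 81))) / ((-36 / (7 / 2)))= -94729439 / 5544960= -17.08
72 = 72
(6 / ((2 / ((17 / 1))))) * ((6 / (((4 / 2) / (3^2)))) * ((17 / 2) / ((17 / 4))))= 2754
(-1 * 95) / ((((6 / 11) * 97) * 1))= -1045 / 582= -1.80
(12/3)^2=16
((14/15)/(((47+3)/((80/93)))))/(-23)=-112/160425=-0.00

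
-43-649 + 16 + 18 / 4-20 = -691.50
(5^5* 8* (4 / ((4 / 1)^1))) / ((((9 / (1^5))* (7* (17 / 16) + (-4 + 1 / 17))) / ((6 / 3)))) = 13600000 / 8559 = 1588.97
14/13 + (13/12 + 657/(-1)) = -654.84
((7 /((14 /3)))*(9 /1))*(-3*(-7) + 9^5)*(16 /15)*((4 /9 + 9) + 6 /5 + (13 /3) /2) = 54486168 /5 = 10897233.60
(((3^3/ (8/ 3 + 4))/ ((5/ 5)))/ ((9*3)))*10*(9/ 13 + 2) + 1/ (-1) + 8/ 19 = 1709/ 494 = 3.46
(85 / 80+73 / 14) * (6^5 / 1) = 341658 / 7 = 48808.29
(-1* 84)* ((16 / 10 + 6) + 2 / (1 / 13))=-14112 / 5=-2822.40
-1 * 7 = -7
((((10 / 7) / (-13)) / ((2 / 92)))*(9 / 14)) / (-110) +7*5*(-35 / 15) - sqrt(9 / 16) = -6927439 / 84084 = -82.39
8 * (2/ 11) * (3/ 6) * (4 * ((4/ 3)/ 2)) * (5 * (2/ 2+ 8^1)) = 960/ 11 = 87.27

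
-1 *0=0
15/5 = 3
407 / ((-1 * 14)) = -407 / 14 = -29.07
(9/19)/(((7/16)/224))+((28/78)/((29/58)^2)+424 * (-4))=-1075960/741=-1452.04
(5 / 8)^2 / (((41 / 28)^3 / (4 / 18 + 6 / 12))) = 111475 / 1240578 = 0.09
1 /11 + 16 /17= 193 /187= 1.03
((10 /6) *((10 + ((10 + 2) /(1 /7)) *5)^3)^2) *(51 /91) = 537315859165000000 /91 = 5904569880934065.93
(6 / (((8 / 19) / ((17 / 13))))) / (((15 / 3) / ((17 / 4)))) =16473 / 1040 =15.84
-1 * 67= -67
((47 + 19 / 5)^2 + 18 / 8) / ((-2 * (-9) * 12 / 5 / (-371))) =-95825219 / 4320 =-22181.76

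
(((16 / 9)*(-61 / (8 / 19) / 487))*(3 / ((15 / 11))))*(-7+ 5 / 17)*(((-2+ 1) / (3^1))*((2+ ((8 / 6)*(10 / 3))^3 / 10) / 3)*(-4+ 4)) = 0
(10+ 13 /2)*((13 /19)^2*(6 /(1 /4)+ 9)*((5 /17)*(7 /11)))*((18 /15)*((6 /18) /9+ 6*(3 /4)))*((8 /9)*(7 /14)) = 6376370 /55233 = 115.44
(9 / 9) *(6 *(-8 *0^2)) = 0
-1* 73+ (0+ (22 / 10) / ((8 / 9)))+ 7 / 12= -8393 / 120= -69.94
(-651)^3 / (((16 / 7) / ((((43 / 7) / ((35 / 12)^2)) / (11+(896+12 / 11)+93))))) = -23969034243 / 275300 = -87065.14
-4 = -4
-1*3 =-3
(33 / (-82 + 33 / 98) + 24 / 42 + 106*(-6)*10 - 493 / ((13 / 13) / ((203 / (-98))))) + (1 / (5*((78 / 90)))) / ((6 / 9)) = -3887719532 / 728273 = -5338.27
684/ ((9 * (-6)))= -38/ 3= -12.67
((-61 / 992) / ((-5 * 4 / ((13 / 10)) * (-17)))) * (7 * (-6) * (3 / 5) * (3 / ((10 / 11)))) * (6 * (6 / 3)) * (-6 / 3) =-4945941 / 10540000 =-0.47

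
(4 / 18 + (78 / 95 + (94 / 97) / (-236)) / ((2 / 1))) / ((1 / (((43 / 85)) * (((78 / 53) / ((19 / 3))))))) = 6900512333 / 93073435150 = 0.07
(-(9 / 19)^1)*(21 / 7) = -27 / 19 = -1.42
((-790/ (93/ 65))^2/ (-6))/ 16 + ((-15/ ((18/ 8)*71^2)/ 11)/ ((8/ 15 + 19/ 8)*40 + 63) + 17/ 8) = -4913170908887777/ 1548134916372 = -3173.61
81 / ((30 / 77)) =2079 / 10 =207.90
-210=-210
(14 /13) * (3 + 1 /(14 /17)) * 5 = 295 /13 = 22.69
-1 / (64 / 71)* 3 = -213 / 64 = -3.33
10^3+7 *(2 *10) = 1140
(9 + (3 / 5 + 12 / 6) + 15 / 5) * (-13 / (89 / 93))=-88257 / 445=-198.33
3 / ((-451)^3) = -3 / 91733851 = -0.00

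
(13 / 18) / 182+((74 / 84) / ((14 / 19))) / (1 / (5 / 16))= 10657 / 28224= 0.38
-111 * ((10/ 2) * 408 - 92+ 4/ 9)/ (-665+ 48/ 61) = 325.61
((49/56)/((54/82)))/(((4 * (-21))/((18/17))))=-0.02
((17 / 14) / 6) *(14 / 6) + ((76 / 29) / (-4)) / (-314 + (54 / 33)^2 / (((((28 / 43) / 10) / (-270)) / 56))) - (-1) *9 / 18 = 38199969337 / 39291354468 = 0.97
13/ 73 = 0.18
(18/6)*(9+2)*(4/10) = 66/5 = 13.20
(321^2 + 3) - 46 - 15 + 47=103030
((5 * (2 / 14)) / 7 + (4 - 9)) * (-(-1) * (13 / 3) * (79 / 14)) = -41080 / 343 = -119.77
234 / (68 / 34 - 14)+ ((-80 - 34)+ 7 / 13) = -3457 / 26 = -132.96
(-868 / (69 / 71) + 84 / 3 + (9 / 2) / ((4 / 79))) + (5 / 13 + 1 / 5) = -27832109 / 35880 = -775.70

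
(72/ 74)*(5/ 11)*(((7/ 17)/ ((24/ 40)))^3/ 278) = 428750/ 833829447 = 0.00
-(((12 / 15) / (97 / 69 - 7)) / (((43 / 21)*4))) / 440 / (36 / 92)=3703 / 36515600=0.00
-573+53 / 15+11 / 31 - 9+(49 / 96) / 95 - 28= -171358417 / 282720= -606.11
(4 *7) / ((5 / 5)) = 28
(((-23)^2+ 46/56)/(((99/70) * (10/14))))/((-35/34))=-16813/33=-509.48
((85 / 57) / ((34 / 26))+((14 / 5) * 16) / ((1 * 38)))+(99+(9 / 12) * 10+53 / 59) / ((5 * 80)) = 6962201 / 2690400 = 2.59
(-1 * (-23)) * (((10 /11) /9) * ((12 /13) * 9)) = 19.30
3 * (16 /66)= 8 /11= 0.73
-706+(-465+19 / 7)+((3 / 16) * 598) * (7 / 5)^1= -283167 / 280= -1011.31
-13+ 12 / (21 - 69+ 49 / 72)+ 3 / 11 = -486484 / 37477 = -12.98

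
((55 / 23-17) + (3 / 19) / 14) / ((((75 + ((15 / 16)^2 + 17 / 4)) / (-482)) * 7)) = 5509884672 / 439244869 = 12.54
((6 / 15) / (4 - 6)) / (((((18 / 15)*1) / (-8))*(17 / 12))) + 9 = 169 / 17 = 9.94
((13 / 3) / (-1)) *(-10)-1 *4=118 / 3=39.33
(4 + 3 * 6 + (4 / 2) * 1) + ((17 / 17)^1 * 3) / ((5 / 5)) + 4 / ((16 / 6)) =57 / 2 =28.50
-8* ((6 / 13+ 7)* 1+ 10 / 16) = -841 / 13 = -64.69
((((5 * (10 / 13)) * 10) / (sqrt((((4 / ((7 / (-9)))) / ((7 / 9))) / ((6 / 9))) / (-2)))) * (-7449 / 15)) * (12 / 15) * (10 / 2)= -534800 * sqrt(3) / 27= -34307.44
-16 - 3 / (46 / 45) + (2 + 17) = 3 / 46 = 0.07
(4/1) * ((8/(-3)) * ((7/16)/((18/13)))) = -91/27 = -3.37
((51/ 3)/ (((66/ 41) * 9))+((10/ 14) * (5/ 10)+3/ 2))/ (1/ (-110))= -63005/ 189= -333.36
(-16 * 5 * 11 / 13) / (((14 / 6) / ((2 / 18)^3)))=-880 / 22113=-0.04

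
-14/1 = -14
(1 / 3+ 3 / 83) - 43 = -10615 / 249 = -42.63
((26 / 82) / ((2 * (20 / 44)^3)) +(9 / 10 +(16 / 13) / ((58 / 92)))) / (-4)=-2193132 / 1932125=-1.14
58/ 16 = 29/ 8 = 3.62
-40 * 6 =-240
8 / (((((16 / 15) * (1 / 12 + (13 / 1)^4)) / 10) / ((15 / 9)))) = 1500 / 342733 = 0.00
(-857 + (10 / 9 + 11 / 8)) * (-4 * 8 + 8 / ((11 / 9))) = 2153375 / 99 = 21751.26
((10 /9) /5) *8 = 16 /9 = 1.78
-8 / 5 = -1.60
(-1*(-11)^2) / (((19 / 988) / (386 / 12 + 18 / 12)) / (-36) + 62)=-7625904 / 3907487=-1.95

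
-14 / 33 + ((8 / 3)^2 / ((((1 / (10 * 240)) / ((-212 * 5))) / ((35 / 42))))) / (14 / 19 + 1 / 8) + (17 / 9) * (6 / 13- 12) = -2949144226076 / 168597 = -17492269.89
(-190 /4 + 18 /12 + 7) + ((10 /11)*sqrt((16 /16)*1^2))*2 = -409 /11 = -37.18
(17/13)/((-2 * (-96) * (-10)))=-17/24960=-0.00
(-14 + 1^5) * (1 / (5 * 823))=-13 / 4115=-0.00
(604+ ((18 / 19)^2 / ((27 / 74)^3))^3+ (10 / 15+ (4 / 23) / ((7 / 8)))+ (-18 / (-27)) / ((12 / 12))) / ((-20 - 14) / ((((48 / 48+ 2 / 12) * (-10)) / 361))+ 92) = 6.04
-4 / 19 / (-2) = 2 / 19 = 0.11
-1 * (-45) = 45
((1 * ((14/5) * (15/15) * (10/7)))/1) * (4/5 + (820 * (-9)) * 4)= -590384/5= -118076.80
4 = 4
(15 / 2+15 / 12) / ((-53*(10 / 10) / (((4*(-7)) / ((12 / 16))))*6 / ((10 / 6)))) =2450 / 1431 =1.71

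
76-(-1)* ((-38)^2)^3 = 3010936460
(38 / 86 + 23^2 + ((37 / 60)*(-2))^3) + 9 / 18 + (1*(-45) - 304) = 179.07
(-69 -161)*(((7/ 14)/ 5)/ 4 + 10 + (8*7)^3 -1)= -161575023/ 4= -40393755.75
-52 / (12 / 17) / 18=-221 / 54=-4.09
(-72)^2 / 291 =1728 / 97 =17.81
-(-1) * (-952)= -952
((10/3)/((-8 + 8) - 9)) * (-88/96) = 55/162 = 0.34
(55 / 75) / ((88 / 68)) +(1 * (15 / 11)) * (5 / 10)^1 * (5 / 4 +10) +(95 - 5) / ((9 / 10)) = 142873 / 1320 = 108.24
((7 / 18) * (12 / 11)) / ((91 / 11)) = 2 / 39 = 0.05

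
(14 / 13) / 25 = 14 / 325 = 0.04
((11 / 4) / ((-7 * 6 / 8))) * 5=-55 / 21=-2.62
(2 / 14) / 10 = 1 / 70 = 0.01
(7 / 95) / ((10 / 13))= 91 / 950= 0.10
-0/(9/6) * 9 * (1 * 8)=0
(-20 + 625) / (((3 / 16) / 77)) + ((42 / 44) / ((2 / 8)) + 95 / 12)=10932463 / 44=248465.07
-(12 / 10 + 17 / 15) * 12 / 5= -28 / 5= -5.60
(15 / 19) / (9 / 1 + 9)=0.04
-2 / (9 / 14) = -28 / 9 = -3.11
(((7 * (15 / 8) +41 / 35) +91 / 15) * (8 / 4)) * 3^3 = 30789 / 28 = 1099.61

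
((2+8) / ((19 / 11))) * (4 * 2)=880 / 19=46.32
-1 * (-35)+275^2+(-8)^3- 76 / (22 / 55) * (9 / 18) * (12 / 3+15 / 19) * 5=72873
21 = 21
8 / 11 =0.73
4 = 4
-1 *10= -10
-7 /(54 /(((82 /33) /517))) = -287 /460647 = -0.00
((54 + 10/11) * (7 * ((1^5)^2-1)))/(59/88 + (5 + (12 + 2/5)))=0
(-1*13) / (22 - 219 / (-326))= -4238 / 7391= -0.57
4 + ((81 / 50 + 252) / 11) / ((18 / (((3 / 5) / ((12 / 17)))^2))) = 2167201 / 440000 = 4.93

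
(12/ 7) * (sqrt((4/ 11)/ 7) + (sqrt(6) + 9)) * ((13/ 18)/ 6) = 26 * sqrt(77)/ 4851 + 13 * sqrt(6)/ 63 + 13/ 7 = 2.41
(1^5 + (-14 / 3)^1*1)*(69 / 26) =-9.73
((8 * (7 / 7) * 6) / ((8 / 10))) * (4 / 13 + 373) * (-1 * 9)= -2620620 / 13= -201586.15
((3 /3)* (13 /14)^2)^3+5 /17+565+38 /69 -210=3148535350573 /8832145728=356.49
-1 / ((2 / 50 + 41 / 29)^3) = -381078125 / 1170905464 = -0.33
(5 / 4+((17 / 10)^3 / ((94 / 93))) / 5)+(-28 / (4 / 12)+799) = 717.22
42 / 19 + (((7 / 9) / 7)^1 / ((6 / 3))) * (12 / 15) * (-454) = -15362 / 855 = -17.97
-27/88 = -0.31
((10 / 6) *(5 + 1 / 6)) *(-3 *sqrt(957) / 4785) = -31 *sqrt(957) / 5742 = -0.17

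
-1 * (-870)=870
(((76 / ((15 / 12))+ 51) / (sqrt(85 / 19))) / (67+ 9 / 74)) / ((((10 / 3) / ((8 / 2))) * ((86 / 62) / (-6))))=-1073592 * sqrt(1615) / 10554875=-4.09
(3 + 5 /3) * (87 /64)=203 /32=6.34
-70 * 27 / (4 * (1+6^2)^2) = -0.35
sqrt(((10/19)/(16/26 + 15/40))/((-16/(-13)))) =13 * sqrt(9785)/1957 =0.66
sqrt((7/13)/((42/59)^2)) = 1.03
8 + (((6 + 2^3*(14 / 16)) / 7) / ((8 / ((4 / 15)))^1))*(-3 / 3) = 1667 / 210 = 7.94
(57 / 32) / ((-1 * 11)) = -57 / 352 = -0.16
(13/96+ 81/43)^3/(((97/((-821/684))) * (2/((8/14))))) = -475400867202875/16334842304987136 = -0.03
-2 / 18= -1 / 9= -0.11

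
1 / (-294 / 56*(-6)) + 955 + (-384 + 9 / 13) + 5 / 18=572.00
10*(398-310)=880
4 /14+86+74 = 1122 /7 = 160.29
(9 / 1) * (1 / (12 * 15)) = 0.05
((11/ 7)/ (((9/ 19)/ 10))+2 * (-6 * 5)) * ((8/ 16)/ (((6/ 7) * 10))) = -169/ 108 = -1.56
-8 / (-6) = 4 / 3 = 1.33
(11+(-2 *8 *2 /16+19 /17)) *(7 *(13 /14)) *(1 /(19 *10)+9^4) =696844369 /1615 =431482.58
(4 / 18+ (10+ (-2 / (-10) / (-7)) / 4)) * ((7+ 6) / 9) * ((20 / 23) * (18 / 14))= 167323 / 10143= 16.50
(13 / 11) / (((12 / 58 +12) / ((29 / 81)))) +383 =120814495 / 315414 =383.03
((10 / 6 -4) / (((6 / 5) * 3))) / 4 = -35 / 216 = -0.16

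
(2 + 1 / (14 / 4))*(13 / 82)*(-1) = -104 / 287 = -0.36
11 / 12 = 0.92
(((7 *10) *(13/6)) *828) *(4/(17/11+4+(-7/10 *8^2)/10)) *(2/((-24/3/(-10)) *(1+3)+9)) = 77288.65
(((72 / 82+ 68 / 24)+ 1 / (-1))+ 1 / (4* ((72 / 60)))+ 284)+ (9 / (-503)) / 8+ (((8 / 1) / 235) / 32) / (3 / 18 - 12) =296180305984 / 1032284265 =286.92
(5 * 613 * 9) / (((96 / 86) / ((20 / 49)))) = 1976925 / 196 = 10086.35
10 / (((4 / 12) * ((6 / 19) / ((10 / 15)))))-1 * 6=57.33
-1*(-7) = 7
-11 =-11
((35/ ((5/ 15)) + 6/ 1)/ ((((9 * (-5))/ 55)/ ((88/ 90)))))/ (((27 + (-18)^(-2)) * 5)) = -214896/ 218725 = -0.98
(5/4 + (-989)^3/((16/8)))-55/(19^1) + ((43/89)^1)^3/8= -483680836.13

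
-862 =-862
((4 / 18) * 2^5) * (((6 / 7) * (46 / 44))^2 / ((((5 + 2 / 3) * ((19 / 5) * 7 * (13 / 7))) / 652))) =331111680 / 24895871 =13.30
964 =964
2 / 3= 0.67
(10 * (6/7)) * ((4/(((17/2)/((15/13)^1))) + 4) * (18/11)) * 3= 191.16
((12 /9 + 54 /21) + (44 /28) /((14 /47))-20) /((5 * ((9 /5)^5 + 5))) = -0.09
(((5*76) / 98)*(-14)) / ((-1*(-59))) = -0.92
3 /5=0.60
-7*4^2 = -112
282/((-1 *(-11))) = 282/11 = 25.64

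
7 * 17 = 119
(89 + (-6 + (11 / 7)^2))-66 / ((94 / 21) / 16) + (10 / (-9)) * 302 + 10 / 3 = -10004254 / 20727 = -482.67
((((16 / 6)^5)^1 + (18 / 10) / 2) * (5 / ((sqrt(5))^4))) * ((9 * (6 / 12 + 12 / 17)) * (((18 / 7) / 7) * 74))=500408239 / 62475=8009.74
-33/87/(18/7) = -77/522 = -0.15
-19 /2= -9.50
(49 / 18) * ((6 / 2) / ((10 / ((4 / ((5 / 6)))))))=3.92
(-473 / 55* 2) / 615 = -86 / 3075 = -0.03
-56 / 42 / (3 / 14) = -56 / 9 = -6.22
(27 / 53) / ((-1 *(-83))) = 27 / 4399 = 0.01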